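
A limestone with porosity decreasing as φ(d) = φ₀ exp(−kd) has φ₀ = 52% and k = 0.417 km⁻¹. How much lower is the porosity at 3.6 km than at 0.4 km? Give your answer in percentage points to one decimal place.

φ(0.4) = 0.52·e^(−0.417×0.4) = 0.4401
φ(3.6) = 0.52·e^(−0.417×3.6) = 0.1159
Δφ = 0.4401 − 0.1159 = 0.3242

32.4 percentage points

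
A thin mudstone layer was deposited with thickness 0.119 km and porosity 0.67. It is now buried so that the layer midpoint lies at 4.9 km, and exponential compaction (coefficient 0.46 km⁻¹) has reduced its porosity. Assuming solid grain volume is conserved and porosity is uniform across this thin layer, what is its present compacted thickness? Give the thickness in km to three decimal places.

Porosity at 4.9 km: φ = 0.67·exp(−0.46×4.9) = 0.0703
Solid-volume conservation: h(1−φ) = h₀(1−φ₀) ⇒ h = h₀·(1−φ₀)/(1−φ)
h = 0.119 × (1 − 0.67)/(1 − 0.0703) = 0.119 × 0.3550 = 0.0422 km

0.042 km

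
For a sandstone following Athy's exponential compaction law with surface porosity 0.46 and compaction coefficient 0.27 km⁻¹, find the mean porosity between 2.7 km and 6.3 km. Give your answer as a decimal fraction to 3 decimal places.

⟨phi⟩ = (1/(d₂−d₁)) ∫ phi₀ e^(−βd) dd = phi₀·(e^(−β·d₁) − e^(−β·d₂)) / (β·(d₂−d₁))
e^(−0.27×2.7) = 0.4824; e^(−0.27×6.3) = 0.1825
⟨phi⟩ = 0.46 × (0.4824 − 0.1825) / (0.27 × 3.6) = 0.46 × 0.3085 = 0.1419

0.142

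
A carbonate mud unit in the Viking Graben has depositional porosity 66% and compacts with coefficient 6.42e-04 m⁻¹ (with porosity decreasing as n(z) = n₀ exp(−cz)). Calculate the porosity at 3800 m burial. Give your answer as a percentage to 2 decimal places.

5.75%

Working in km (1 km = 1000 m; c in km⁻¹ = c in m⁻¹ × 1000):
n = n₀·exp(−c·z) = 0.66 × exp(−0.642 × 3.8) = 0.66 × exp(−2.44)
  = 0.66 × 0.0872 = 0.0575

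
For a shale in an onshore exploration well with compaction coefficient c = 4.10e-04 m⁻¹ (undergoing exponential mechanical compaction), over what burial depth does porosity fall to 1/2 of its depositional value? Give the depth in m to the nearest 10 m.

1690 m

Working in km (1 km = 1000 m; c in km⁻¹ = c in m⁻¹ × 1000):
phi/phi₀ = 1/2 ⇒ exp(−c·Z) = 1/2 ⇒ Z = ln(2) / c
Z = 0.6931 / 0.41 = 1.691 km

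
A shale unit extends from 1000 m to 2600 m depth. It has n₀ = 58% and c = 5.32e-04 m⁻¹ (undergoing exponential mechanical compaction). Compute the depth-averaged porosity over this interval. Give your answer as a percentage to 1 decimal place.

Working in km (1 km = 1000 m; c in km⁻¹ = c in m⁻¹ × 1000):
⟨n⟩ = (1/(d₂−d₁)) ∫ n₀ e^(−cd) dd = n₀·(e^(−c·d₁) − e^(−c·d₂)) / (c·(d₂−d₁))
e^(−0.532×1) = 0.5874; e^(−0.532×2.6) = 0.2508
⟨n⟩ = 0.58 × (0.5874 − 0.2508) / (0.532 × 1.6) = 0.58 × 0.3955 = 0.2294

22.9%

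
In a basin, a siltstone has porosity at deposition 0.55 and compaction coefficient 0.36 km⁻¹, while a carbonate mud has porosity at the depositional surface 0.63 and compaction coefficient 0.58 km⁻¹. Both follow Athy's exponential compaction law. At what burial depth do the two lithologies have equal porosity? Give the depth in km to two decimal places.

0.62 km

Set n₀ₐ e^(−kₐd) = n₀ᵦ e^(−kᵦd) ⇒ ln(n₀ₐ/n₀ᵦ) = (kₐ − kᵦ)·d
d = ln(0.55/0.63) / (0.36 − 0.58) = -0.1358 / -0.22 = 0.617 km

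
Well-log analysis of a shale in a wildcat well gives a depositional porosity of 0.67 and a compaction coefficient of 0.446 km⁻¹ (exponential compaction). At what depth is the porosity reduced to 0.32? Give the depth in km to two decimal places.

1.66 km

Invert Athy's law: Z = ln(φ₀/φ) / k
Z = ln(0.67/0.32) / 0.446 = ln(2.094) / 0.446 = 0.7390 / 0.446 = 1.657 km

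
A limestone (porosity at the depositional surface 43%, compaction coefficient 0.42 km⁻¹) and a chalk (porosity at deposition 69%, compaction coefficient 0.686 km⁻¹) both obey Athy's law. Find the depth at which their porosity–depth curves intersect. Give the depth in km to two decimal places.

Set φ₀ₐ e^(−kₐd) = φ₀ᵦ e^(−kᵦd) ⇒ ln(φ₀ₐ/φ₀ᵦ) = (kₐ − kᵦ)·d
d = ln(0.43/0.69) / (0.42 − 0.686) = -0.4729 / -0.266 = 1.778 km

1.78 km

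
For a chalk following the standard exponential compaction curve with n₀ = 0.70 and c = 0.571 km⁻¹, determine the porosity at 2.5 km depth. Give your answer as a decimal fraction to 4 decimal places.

0.1679

n = n₀·exp(−c·Z) = 0.7 × exp(−0.571 × 2.5) = 0.7 × exp(−1.427)
  = 0.7 × 0.2399 = 0.1679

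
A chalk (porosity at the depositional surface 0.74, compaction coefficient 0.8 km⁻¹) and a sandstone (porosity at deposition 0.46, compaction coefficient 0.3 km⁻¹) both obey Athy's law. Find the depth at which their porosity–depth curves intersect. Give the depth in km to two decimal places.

Set phi₀ₐ e^(−kₐd) = phi₀ᵦ e^(−kᵦd) ⇒ ln(phi₀ₐ/phi₀ᵦ) = (kₐ − kᵦ)·d
d = ln(0.74/0.46) / (0.8 − 0.3) = 0.4754 / 0.5 = 0.951 km

0.95 km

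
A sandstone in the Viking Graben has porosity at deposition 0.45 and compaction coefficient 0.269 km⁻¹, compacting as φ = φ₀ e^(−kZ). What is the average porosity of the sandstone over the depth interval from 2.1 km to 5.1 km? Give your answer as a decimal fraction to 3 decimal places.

⟨φ⟩ = (1/(Z₂−Z₁)) ∫ φ₀ e^(−kZ) dZ = φ₀·(e^(−k·Z₁) − e^(−k·Z₂)) / (k·(Z₂−Z₁))
e^(−0.269×2.1) = 0.5684; e^(−0.269×5.1) = 0.2536
⟨φ⟩ = 0.45 × (0.5684 − 0.2536) / (0.269 × 3) = 0.45 × 0.3901 = 0.1755

0.176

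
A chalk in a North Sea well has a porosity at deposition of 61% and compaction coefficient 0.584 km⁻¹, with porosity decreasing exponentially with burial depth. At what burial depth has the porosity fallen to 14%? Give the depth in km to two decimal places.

2.52 km

Invert Athy's law: z = ln(n₀/n) / c
z = ln(0.61/0.14) / 0.584 = ln(4.357) / 0.584 = 1.4718 / 0.584 = 2.520 km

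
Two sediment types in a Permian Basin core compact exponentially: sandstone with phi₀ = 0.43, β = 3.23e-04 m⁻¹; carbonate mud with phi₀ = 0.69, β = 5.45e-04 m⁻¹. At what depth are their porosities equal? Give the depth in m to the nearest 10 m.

2130 m

Working in km (1 km = 1000 m; β in km⁻¹ = β in m⁻¹ × 1000):
Set phi₀ₐ e^(−βₐZ) = phi₀ᵦ e^(−βᵦZ) ⇒ ln(phi₀ₐ/phi₀ᵦ) = (βₐ − βᵦ)·Z
Z = ln(0.43/0.69) / (0.323 − 0.545) = -0.4729 / -0.222 = 2.130 km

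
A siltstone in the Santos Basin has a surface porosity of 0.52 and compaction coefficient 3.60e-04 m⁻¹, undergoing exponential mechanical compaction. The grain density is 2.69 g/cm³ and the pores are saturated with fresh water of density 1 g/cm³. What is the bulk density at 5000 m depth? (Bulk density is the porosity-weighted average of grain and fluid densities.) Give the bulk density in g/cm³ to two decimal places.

2.54 g/cm³

Working in km (1 km = 1000 m; k in km⁻¹ = k in m⁻¹ × 1000):
Porosity at depth: φ = 0.52·exp(−0.36×5) = 0.52×0.1653 = 0.0860
Bulk density: ρ_b = (1−φ)ρ_g + φ·ρ_f = 0.9140×2.69 + 0.0860×1
       = 2.459 + 0.086 = 2.545 g/cm³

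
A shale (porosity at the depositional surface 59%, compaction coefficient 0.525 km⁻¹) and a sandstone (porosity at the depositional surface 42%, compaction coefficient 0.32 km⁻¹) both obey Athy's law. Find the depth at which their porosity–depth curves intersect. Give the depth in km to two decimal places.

Set φ₀ₐ e^(−kₐZ) = φ₀ᵦ e^(−kᵦZ) ⇒ ln(φ₀ₐ/φ₀ᵦ) = (kₐ − kᵦ)·Z
Z = ln(0.59/0.42) / (0.525 − 0.32) = 0.3399 / 0.205 = 1.658 km

1.66 km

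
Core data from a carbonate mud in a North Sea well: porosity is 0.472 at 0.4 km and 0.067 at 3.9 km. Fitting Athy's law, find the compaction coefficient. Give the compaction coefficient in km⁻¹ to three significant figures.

0.558 km⁻¹

Athy: phi(Z) = phi₀ e^(−cZ) ⇒ phi₁/phi₂ = e^{c(Z₂−Z₁)} ⇒ c = ln(phi₁/phi₂)/(Z₂−Z₁)
c = ln(0.472/0.067) / (3.9 − 0.4) = ln(7.045) / 3.5 = 1.9523 / 3.5 = 0.5578 km⁻¹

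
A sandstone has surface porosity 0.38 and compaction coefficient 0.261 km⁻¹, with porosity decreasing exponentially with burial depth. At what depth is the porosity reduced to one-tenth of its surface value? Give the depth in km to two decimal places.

n/n₀ = 1/10 ⇒ exp(−k·z) = 1/10 ⇒ z = ln(10) / k
z = 2.3026 / 0.261 = 8.822 km

8.82 km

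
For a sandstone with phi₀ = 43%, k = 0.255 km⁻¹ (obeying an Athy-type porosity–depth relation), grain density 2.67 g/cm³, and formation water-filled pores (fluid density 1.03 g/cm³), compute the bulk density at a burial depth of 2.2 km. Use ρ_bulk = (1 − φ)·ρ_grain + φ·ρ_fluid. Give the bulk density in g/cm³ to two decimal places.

Porosity at depth: phi = 0.43·exp(−0.255×2.2) = 0.43×0.5706 = 0.2454
Bulk density: ρ_b = (1−phi)ρ_g + phi·ρ_f = 0.7546×2.67 + 0.2454×1.03
       = 2.015 + 0.253 = 2.268 g/cm³

2.27 g/cm³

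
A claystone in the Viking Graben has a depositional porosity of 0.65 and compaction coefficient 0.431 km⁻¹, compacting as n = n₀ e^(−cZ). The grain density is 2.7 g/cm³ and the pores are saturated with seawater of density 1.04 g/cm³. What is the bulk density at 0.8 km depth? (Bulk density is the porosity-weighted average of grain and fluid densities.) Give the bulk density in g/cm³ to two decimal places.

Porosity at depth: n = 0.65·exp(−0.431×0.8) = 0.65×0.7084 = 0.4604
Bulk density: ρ_b = (1−n)ρ_g + n·ρ_f = 0.5396×2.7 + 0.4604×1.04
       = 1.457 + 0.479 = 1.936 g/cm³

1.94 g/cm³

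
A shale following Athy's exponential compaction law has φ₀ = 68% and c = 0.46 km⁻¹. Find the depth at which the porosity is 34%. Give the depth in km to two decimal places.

1.51 km

Invert Athy's law: z = ln(φ₀/φ) / c
z = ln(0.68/0.34) / 0.46 = ln(2) / 0.46 = 0.6931 / 0.46 = 1.507 km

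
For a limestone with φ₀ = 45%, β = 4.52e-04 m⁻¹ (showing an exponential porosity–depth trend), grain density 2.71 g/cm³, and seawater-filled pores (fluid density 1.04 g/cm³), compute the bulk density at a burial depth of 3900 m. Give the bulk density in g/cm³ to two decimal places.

2.58 g/cm³

Working in km (1 km = 1000 m; β in km⁻¹ = β in m⁻¹ × 1000):
Porosity at depth: φ = 0.45·exp(−0.452×3.9) = 0.45×0.1716 = 0.0772
Bulk density: ρ_b = (1−φ)ρ_g + φ·ρ_f = 0.9228×2.71 + 0.0772×1.04
       = 2.501 + 0.080 = 2.581 g/cm³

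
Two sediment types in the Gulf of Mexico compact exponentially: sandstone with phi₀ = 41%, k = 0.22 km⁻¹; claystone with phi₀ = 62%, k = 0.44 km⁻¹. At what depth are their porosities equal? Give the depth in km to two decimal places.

1.88 km

Set phi₀ₐ e^(−kₐd) = phi₀ᵦ e^(−kᵦd) ⇒ ln(phi₀ₐ/phi₀ᵦ) = (kₐ − kᵦ)·d
d = ln(0.41/0.62) / (0.22 − 0.44) = -0.4136 / -0.22 = 1.880 km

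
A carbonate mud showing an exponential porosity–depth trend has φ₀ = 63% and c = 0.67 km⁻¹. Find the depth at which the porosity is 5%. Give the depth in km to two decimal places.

Invert Athy's law: z = ln(φ₀/φ) / c
z = ln(0.63/0.05) / 0.67 = ln(12.6) / 0.67 = 2.5337 / 0.67 = 3.782 km

3.78 km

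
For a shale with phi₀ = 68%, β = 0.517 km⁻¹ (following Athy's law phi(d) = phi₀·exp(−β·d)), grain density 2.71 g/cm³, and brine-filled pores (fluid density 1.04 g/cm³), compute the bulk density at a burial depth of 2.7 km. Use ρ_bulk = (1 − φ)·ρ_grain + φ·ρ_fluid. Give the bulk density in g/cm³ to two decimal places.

2.43 g/cm³

Porosity at depth: phi = 0.68·exp(−0.517×2.7) = 0.68×0.2476 = 0.1684
Bulk density: ρ_b = (1−phi)ρ_g + phi·ρ_f = 0.8316×2.71 + 0.1684×1.04
       = 2.254 + 0.175 = 2.429 g/cm³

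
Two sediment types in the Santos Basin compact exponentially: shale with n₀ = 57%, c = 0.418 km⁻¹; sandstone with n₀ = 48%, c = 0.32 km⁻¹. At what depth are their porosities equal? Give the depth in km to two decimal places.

Set n₀ₐ e^(−cₐd) = n₀ᵦ e^(−cᵦd) ⇒ ln(n₀ₐ/n₀ᵦ) = (cₐ − cᵦ)·d
d = ln(0.57/0.48) / (0.418 − 0.32) = 0.1719 / 0.098 = 1.754 km

1.75 km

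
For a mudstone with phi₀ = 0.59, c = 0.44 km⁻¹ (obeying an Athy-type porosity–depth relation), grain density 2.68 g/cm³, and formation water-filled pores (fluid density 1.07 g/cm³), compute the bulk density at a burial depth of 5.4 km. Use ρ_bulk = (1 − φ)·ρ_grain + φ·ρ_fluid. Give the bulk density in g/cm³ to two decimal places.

2.59 g/cm³

Porosity at depth: phi = 0.59·exp(−0.44×5.4) = 0.59×0.0929 = 0.0548
Bulk density: ρ_b = (1−phi)ρ_g + phi·ρ_f = 0.9452×2.68 + 0.0548×1.07
       = 2.533 + 0.059 = 2.592 g/cm³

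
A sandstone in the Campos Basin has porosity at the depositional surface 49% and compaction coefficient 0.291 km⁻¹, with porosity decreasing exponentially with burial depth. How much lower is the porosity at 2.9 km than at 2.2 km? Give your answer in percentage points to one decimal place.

4.8 percentage points

phi(2.2) = 0.49·e^(−0.291×2.2) = 0.2583
phi(2.9) = 0.49·e^(−0.291×2.9) = 0.2107
Δphi = 0.2583 − 0.2107 = 0.0476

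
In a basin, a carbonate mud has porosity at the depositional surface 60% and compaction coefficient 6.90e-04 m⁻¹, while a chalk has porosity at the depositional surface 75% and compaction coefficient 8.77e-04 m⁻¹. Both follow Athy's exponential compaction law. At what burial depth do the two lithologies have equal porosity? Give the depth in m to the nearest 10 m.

Working in km (1 km = 1000 m; k in km⁻¹ = k in m⁻¹ × 1000):
Set phi₀ₐ e^(−kₐz) = phi₀ᵦ e^(−kᵦz) ⇒ ln(phi₀ₐ/phi₀ᵦ) = (kₐ − kᵦ)·z
z = ln(0.6/0.75) / (0.69 − 0.877) = -0.2231 / -0.187 = 1.193 km

1190 m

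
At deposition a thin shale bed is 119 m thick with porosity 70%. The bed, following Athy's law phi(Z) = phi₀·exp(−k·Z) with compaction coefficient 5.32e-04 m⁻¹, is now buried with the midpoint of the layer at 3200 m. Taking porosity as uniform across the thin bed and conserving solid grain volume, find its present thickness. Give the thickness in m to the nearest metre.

41 m

Working in km (1 km = 1000 m; k in km⁻¹ = k in m⁻¹ × 1000):
Porosity at 3.2 km: phi = 0.7·exp(−0.532×3.2) = 0.1276
Solid-volume conservation: h(1−phi) = h₀(1−phi₀) ⇒ h = h₀·(1−phi₀)/(1−phi)
h = 0.119 × (1 − 0.7)/(1 − 0.1276) = 0.119 × 0.3439 = 0.0409 km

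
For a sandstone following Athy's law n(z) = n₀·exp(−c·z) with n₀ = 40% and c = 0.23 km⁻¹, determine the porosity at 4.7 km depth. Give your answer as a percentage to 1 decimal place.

13.6%

n = n₀·exp(−c·z) = 0.4 × exp(−0.23 × 4.7) = 0.4 × exp(−1.081)
  = 0.4 × 0.3393 = 0.1357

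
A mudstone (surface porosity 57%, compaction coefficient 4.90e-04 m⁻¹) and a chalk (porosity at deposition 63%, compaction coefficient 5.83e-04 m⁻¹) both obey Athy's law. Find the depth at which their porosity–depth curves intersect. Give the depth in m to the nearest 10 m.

1080 m

Working in km (1 km = 1000 m; k in km⁻¹ = k in m⁻¹ × 1000):
Set phi₀ₐ e^(−kₐZ) = phi₀ᵦ e^(−kᵦZ) ⇒ ln(phi₀ₐ/phi₀ᵦ) = (kₐ − kᵦ)·Z
Z = ln(0.57/0.63) / (0.49 − 0.583) = -0.1001 / -0.093 = 1.076 km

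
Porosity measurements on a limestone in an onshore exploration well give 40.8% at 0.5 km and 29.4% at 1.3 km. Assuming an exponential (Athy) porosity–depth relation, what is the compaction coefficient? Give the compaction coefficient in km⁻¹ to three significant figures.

Athy: φ(Z) = φ₀ e^(−cZ) ⇒ φ₁/φ₂ = e^{c(Z₂−Z₁)} ⇒ c = ln(φ₁/φ₂)/(Z₂−Z₁)
c = ln(0.408/0.294) / (1.3 − 0.5) = ln(1.388) / 0.8 = 0.3277 / 0.8 = 0.4096 km⁻¹

0.410 km⁻¹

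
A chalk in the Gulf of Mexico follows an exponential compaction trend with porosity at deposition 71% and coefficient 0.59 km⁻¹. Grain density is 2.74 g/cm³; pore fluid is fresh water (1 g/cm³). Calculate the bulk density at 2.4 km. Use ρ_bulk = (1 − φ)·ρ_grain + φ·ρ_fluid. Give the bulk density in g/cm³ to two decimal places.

Porosity at depth: φ = 0.71·exp(−0.59×2.4) = 0.71×0.2427 = 0.1723
Bulk density: ρ_b = (1−φ)ρ_g + φ·ρ_f = 0.8277×2.74 + 0.1723×1
       = 2.268 + 0.172 = 2.440 g/cm³

2.44 g/cm³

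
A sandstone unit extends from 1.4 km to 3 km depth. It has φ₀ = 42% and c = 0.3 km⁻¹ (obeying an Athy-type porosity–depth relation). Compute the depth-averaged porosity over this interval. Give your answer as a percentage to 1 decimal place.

21.9%

⟨φ⟩ = (1/(z₂−z₁)) ∫ φ₀ e^(−cz) dz = φ₀·(e^(−c·z₁) − e^(−c·z₂)) / (c·(z₂−z₁))
e^(−0.3×1.4) = 0.6570; e^(−0.3×3) = 0.4066
⟨φ⟩ = 0.42 × (0.6570 − 0.4066) / (0.3 × 1.6) = 0.42 × 0.5218 = 0.2192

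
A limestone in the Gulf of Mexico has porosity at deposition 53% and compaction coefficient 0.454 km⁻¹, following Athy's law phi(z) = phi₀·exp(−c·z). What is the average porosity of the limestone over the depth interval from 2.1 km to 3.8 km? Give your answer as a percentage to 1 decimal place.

14.2%

⟨phi⟩ = (1/(z₂−z₁)) ∫ phi₀ e^(−cz) dz = phi₀·(e^(−c·z₁) − e^(−c·z₂)) / (c·(z₂−z₁))
e^(−0.454×2.1) = 0.3854; e^(−0.454×3.8) = 0.1781
⟨phi⟩ = 0.53 × (0.3854 − 0.1781) / (0.454 × 1.7) = 0.53 × 0.2686 = 0.1423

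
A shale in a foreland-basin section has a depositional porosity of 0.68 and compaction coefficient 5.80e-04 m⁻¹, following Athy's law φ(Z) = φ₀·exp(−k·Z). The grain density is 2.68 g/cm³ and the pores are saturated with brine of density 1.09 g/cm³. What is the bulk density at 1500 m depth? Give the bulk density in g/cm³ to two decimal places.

Working in km (1 km = 1000 m; k in km⁻¹ = k in m⁻¹ × 1000):
Porosity at depth: φ = 0.68·exp(−0.58×1.5) = 0.68×0.4190 = 0.2849
Bulk density: ρ_b = (1−φ)ρ_g + φ·ρ_f = 0.7151×2.68 + 0.2849×1.09
       = 1.917 + 0.311 = 2.227 g/cm³

2.23 g/cm³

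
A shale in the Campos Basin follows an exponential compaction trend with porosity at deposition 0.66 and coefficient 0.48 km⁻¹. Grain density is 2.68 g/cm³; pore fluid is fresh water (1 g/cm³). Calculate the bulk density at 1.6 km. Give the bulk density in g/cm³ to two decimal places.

Porosity at depth: phi = 0.66·exp(−0.48×1.6) = 0.66×0.4639 = 0.3062
Bulk density: ρ_b = (1−phi)ρ_g + phi·ρ_f = 0.6938×2.68 + 0.3062×1
       = 1.859 + 0.306 = 2.166 g/cm³

2.17 g/cm³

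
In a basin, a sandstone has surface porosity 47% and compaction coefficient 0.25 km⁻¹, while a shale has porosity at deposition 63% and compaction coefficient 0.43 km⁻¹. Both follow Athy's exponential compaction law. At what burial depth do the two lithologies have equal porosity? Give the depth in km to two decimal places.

1.63 km

Set phi₀ₐ e^(−cₐZ) = phi₀ᵦ e^(−cᵦZ) ⇒ ln(phi₀ₐ/phi₀ᵦ) = (cₐ − cᵦ)·Z
Z = ln(0.47/0.63) / (0.25 − 0.43) = -0.2930 / -0.18 = 1.628 km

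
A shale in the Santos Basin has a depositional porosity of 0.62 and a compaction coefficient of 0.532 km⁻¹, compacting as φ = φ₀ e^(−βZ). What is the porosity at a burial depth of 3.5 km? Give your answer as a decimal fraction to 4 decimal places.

φ = φ₀·exp(−β·Z) = 0.62 × exp(−0.532 × 3.5) = 0.62 × exp(−1.862)
  = 0.62 × 0.1554 = 0.0963

0.0963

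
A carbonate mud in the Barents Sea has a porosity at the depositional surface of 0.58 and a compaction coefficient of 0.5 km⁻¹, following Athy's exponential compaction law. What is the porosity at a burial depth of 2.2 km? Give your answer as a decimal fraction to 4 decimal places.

phi = phi₀·exp(−β·Z) = 0.58 × exp(−0.5 × 2.2) = 0.58 × exp(−1.1)
  = 0.58 × 0.3329 = 0.1931

0.1931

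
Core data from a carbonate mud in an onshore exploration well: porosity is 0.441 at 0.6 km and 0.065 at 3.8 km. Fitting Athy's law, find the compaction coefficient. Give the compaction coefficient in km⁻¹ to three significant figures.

0.598 km⁻¹

Athy: phi(z) = phi₀ e^(−cz) ⇒ phi₁/phi₂ = e^{c(z₂−z₁)} ⇒ c = ln(phi₁/phi₂)/(z₂−z₁)
c = ln(0.441/0.065) / (3.8 − 0.6) = ln(6.785) / 3.2 = 1.9147 / 3.2 = 0.5983 km⁻¹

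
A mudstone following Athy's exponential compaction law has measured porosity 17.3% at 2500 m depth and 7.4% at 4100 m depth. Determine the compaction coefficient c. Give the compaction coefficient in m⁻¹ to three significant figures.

Working in km (1 km = 1000 m; c in km⁻¹ = c in m⁻¹ × 1000):
Athy: n(Z) = n₀ e^(−cZ) ⇒ n₁/n₂ = e^{c(Z₂−Z₁)} ⇒ c = ln(n₁/n₂)/(Z₂−Z₁)
c = ln(0.173/0.074) / (4.1 − 2.5) = ln(2.338) / 1.6 = 0.8492 / 1.6 = 0.5308 km⁻¹

0.000531 m⁻¹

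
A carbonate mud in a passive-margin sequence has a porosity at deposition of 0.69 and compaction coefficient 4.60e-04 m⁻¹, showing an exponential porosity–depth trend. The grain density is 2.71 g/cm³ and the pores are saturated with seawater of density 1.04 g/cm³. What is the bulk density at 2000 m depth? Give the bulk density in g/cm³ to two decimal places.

Working in km (1 km = 1000 m; c in km⁻¹ = c in m⁻¹ × 1000):
Porosity at depth: phi = 0.69·exp(−0.46×2) = 0.69×0.3985 = 0.2750
Bulk density: ρ_b = (1−phi)ρ_g + phi·ρ_f = 0.7250×2.71 + 0.2750×1.04
       = 1.965 + 0.286 = 2.251 g/cm³

2.25 g/cm³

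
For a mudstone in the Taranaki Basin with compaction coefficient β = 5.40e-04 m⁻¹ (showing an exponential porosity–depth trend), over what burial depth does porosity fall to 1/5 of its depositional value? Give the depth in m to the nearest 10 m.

2980 m

Working in km (1 km = 1000 m; β in km⁻¹ = β in m⁻¹ × 1000):
n/n₀ = 1/5 ⇒ exp(−β·z) = 1/5 ⇒ z = ln(5) / β
z = 1.6094 / 0.54 = 2.980 km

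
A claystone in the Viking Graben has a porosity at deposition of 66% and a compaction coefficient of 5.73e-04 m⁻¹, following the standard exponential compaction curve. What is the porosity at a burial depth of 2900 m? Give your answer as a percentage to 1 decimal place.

12.5%

Working in km (1 km = 1000 m; c in km⁻¹ = c in m⁻¹ × 1000):
φ = φ₀·exp(−c·Z) = 0.66 × exp(−0.573 × 2.9) = 0.66 × exp(−1.662)
  = 0.66 × 0.1898 = 0.1253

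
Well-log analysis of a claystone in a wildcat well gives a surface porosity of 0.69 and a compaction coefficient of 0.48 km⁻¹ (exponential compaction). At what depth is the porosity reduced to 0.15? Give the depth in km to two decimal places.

Invert Athy's law: Z = ln(φ₀/φ) / k
Z = ln(0.69/0.15) / 0.48 = ln(4.6) / 0.48 = 1.5261 / 0.48 = 3.179 km

3.18 km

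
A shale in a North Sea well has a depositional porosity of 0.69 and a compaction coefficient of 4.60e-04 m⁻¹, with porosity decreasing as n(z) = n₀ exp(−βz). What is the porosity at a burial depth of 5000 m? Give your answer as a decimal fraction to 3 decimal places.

0.069

Working in km (1 km = 1000 m; β in km⁻¹ = β in m⁻¹ × 1000):
n = n₀·exp(−β·z) = 0.69 × exp(−0.46 × 5) = 0.69 × exp(−2.3)
  = 0.69 × 0.1003 = 0.0692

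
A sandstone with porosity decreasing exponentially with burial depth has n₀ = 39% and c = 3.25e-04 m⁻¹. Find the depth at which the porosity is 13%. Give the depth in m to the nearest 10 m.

Working in km (1 km = 1000 m; c in km⁻¹ = c in m⁻¹ × 1000):
Invert Athy's law: z = ln(n₀/n) / c
z = ln(0.39/0.13) / 0.325 = ln(3) / 0.325 = 1.0986 / 0.325 = 3.380 km

3380 m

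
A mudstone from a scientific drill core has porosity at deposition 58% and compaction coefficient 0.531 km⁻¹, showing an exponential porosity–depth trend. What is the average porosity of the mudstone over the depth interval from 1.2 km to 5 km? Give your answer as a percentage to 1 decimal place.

13.2%

⟨n⟩ = (1/(Z₂−Z₁)) ∫ n₀ e^(−cZ) dZ = n₀·(e^(−c·Z₁) − e^(−c·Z₂)) / (c·(Z₂−Z₁))
e^(−0.531×1.2) = 0.5288; e^(−0.531×5) = 0.0703
⟨n⟩ = 0.58 × (0.5288 − 0.0703) / (0.531 × 3.8) = 0.58 × 0.2272 = 0.1318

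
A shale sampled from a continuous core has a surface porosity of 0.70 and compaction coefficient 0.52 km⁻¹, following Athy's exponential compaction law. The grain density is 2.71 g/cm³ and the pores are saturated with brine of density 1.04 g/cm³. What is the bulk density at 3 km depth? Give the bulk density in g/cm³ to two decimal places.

2.46 g/cm³

Porosity at depth: phi = 0.7·exp(−0.52×3) = 0.7×0.2101 = 0.1471
Bulk density: ρ_b = (1−phi)ρ_g + phi·ρ_f = 0.8529×2.71 + 0.1471×1.04
       = 2.311 + 0.153 = 2.464 g/cm³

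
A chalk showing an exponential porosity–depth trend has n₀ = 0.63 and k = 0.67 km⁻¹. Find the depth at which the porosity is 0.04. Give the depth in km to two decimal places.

Invert Athy's law: Z = ln(n₀/n) / k
Z = ln(0.63/0.04) / 0.67 = ln(15.75) / 0.67 = 2.7568 / 0.67 = 4.115 km

4.11 km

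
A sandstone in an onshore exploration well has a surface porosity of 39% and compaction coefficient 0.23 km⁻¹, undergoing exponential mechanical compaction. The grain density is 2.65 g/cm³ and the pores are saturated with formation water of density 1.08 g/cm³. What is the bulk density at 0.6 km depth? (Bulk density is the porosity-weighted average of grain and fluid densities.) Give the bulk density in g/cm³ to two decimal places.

2.12 g/cm³

Porosity at depth: n = 0.39·exp(−0.23×0.6) = 0.39×0.8711 = 0.3397
Bulk density: ρ_b = (1−n)ρ_g + n·ρ_f = 0.6603×2.65 + 0.3397×1.08
       = 1.750 + 0.367 = 2.117 g/cm³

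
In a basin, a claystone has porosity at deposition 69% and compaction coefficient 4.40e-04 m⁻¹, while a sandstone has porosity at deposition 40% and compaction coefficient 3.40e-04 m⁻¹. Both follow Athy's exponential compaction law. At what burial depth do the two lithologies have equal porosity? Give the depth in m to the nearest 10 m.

Working in km (1 km = 1000 m; k in km⁻¹ = k in m⁻¹ × 1000):
Set φ₀ₐ e^(−kₐZ) = φ₀ᵦ e^(−kᵦZ) ⇒ ln(φ₀ₐ/φ₀ᵦ) = (kₐ − kᵦ)·Z
Z = ln(0.69/0.4) / (0.44 − 0.34) = 0.5452 / 0.1 = 5.452 km

5450 m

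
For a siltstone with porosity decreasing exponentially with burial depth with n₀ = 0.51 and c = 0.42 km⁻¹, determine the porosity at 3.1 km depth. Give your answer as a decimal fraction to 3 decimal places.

n = n₀·exp(−c·d) = 0.51 × exp(−0.42 × 3.1) = 0.51 × exp(−1.302)
  = 0.51 × 0.2720 = 0.1387

0.139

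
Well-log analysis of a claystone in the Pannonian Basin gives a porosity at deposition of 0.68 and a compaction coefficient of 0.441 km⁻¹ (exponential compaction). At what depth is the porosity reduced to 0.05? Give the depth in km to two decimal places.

5.92 km

Invert Athy's law: d = ln(φ₀/φ) / c
d = ln(0.68/0.05) / 0.441 = ln(13.6) / 0.441 = 2.6101 / 0.441 = 5.919 km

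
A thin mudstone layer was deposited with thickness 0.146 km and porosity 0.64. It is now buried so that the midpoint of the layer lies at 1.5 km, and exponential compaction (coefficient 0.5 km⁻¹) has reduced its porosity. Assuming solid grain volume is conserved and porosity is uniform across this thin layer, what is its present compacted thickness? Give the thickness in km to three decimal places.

0.075 km

Porosity at 1.5 km: φ = 0.64·exp(−0.5×1.5) = 0.3023
Solid-volume conservation: h(1−φ) = h₀(1−φ₀) ⇒ h = h₀·(1−φ₀)/(1−φ)
h = 0.146 × (1 − 0.64)/(1 − 0.3023) = 0.146 × 0.5160 = 0.0753 km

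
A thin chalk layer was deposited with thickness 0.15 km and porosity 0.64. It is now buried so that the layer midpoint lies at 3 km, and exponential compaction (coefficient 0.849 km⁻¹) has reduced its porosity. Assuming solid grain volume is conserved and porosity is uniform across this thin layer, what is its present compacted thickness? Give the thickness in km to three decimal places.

Porosity at 3 km: φ = 0.64·exp(−0.849×3) = 0.0501
Solid-volume conservation: h(1−φ) = h₀(1−φ₀) ⇒ h = h₀·(1−φ₀)/(1−φ)
h = 0.15 × (1 − 0.64)/(1 − 0.0501) = 0.15 × 0.3790 = 0.0568 km

0.057 km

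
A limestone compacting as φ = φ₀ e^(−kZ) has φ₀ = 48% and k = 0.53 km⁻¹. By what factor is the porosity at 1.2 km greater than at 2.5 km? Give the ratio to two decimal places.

φ(Z₁)/φ(Z₂) = e^(−k·Z₁)/e^(−k·Z₂) = e^{k(Z₂−Z₁)}
= exp(0.53 × 1.3) = exp(0.689) = 1.9917

1.99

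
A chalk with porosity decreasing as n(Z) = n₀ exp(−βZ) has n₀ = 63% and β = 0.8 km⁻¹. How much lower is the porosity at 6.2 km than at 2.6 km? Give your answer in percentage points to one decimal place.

n(2.6) = 0.63·e^(−0.8×2.6) = 0.0787
n(6.2) = 0.63·e^(−0.8×6.2) = 0.0044
Δn = 0.0787 − 0.0044 = 0.0743

7.4 percentage points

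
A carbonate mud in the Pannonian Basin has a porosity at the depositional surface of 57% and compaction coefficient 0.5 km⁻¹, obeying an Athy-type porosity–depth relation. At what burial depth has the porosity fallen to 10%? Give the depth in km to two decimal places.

Invert Athy's law: Z = ln(φ₀/φ) / k
Z = ln(0.57/0.1) / 0.5 = ln(5.7) / 0.5 = 1.7405 / 0.5 = 3.481 km

3.48 km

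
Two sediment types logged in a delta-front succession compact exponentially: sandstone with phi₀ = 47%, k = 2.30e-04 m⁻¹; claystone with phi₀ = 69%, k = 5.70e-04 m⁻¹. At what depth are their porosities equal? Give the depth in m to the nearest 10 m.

Working in km (1 km = 1000 m; k in km⁻¹ = k in m⁻¹ × 1000):
Set phi₀ₐ e^(−kₐz) = phi₀ᵦ e^(−kᵦz) ⇒ ln(phi₀ₐ/phi₀ᵦ) = (kₐ − kᵦ)·z
z = ln(0.47/0.69) / (0.23 − 0.57) = -0.3840 / -0.34 = 1.129 km

1130 m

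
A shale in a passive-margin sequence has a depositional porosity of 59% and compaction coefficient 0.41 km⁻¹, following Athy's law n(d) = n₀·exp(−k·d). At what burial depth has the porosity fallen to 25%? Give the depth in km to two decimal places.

2.09 km

Invert Athy's law: d = ln(n₀/n) / k
d = ln(0.59/0.25) / 0.41 = ln(2.36) / 0.41 = 0.8587 / 0.41 = 2.094 km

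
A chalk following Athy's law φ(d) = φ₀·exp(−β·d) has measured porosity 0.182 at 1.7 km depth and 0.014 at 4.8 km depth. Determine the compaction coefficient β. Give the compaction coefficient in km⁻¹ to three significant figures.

Athy: φ(d) = φ₀ e^(−βd) ⇒ φ₁/φ₂ = e^{β(d₂−d₁)} ⇒ β = ln(φ₁/φ₂)/(d₂−d₁)
β = ln(0.182/0.014) / (4.8 − 1.7) = ln(13) / 3.1 = 2.5649 / 3.1 = 0.8274 km⁻¹

0.827 km⁻¹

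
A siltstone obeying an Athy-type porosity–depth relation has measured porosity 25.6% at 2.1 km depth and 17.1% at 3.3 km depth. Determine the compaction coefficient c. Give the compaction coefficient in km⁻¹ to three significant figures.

Athy: n(Z) = n₀ e^(−cZ) ⇒ n₁/n₂ = e^{c(Z₂−Z₁)} ⇒ c = ln(n₁/n₂)/(Z₂−Z₁)
c = ln(0.256/0.171) / (3.3 − 2.1) = ln(1.497) / 1.2 = 0.4035 / 1.2 = 0.3363 km⁻¹

0.336 km⁻¹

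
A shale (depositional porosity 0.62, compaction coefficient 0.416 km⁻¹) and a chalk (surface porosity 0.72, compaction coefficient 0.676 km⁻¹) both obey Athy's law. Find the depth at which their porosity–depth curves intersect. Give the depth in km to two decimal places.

Set n₀ₐ e^(−βₐz) = n₀ᵦ e^(−βᵦz) ⇒ ln(n₀ₐ/n₀ᵦ) = (βₐ − βᵦ)·z
z = ln(0.62/0.72) / (0.416 − 0.676) = -0.1495 / -0.26 = 0.575 km

0.58 km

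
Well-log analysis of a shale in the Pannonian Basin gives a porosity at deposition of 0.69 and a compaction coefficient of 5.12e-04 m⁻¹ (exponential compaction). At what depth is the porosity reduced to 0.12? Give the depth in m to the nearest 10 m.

3420 m

Working in km (1 km = 1000 m; k in km⁻¹ = k in m⁻¹ × 1000):
Invert Athy's law: z = ln(phi₀/phi) / k
z = ln(0.69/0.12) / 0.512 = ln(5.75) / 0.512 = 1.7492 / 0.512 = 3.416 km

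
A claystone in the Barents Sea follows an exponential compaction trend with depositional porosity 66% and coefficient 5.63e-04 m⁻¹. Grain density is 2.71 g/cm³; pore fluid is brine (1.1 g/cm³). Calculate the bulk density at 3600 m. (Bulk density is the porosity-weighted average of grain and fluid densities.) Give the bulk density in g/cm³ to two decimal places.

Working in km (1 km = 1000 m; c in km⁻¹ = c in m⁻¹ × 1000):
Porosity at depth: n = 0.66·exp(−0.563×3.6) = 0.66×0.1318 = 0.0870
Bulk density: ρ_b = (1−n)ρ_g + n·ρ_f = 0.9130×2.71 + 0.0870×1.1
       = 2.474 + 0.096 = 2.570 g/cm³

2.57 g/cm³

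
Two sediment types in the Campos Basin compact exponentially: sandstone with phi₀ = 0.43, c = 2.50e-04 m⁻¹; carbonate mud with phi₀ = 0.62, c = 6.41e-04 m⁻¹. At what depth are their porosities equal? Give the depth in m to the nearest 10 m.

940 m

Working in km (1 km = 1000 m; c in km⁻¹ = c in m⁻¹ × 1000):
Set phi₀ₐ e^(−cₐd) = phi₀ᵦ e^(−cᵦd) ⇒ ln(phi₀ₐ/phi₀ᵦ) = (cₐ − cᵦ)·d
d = ln(0.43/0.62) / (0.25 − 0.641) = -0.3659 / -0.391 = 0.936 km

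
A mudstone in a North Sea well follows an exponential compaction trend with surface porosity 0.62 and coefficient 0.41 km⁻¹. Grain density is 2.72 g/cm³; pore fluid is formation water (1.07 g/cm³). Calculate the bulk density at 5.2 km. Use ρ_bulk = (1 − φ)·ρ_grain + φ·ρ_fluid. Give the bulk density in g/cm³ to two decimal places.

2.60 g/cm³

Porosity at depth: φ = 0.62·exp(−0.41×5.2) = 0.62×0.1186 = 0.0735
Bulk density: ρ_b = (1−φ)ρ_g + φ·ρ_f = 0.9265×2.72 + 0.0735×1.07
       = 2.520 + 0.079 = 2.599 g/cm³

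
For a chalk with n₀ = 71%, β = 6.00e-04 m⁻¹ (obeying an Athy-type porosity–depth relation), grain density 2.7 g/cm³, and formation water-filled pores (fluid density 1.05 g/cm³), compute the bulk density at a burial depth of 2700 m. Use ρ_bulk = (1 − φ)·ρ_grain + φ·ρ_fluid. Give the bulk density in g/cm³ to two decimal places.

Working in km (1 km = 1000 m; β in km⁻¹ = β in m⁻¹ × 1000):
Porosity at depth: n = 0.71·exp(−0.6×2.7) = 0.71×0.1979 = 0.1405
Bulk density: ρ_b = (1−n)ρ_g + n·ρ_f = 0.8595×2.7 + 0.1405×1.05
       = 2.321 + 0.148 = 2.468 g/cm³

2.47 g/cm³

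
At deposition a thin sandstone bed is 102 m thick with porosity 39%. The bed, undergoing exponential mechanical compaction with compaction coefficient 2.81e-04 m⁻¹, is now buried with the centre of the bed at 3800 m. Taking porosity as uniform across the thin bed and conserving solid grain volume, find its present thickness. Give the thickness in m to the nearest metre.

Working in km (1 km = 1000 m; β in km⁻¹ = β in m⁻¹ × 1000):
Porosity at 3.8 km: phi = 0.39·exp(−0.281×3.8) = 0.1341
Solid-volume conservation: h(1−phi) = h₀(1−phi₀) ⇒ h = h₀·(1−phi₀)/(1−phi)
h = 0.102 × (1 − 0.39)/(1 − 0.1341) = 0.102 × 0.7044 = 0.0719 km

72 m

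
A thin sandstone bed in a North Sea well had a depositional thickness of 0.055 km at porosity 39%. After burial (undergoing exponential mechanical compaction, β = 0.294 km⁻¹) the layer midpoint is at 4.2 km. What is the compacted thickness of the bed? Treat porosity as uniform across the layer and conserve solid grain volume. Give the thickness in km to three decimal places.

Porosity at 4.2 km: phi = 0.39·exp(−0.294×4.2) = 0.1134
Solid-volume conservation: h(1−phi) = h₀(1−phi₀) ⇒ h = h₀·(1−phi₀)/(1−phi)
h = 0.055 × (1 − 0.39)/(1 − 0.1134) = 0.055 × 0.6881 = 0.0378 km

0.038 km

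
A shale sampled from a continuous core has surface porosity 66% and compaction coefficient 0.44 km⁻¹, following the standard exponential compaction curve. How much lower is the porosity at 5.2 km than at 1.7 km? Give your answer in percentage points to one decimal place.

24.5 percentage points

n(1.7) = 0.66·e^(−0.44×1.7) = 0.3124
n(5.2) = 0.66·e^(−0.44×5.2) = 0.0670
Δn = 0.3124 − 0.0670 = 0.2454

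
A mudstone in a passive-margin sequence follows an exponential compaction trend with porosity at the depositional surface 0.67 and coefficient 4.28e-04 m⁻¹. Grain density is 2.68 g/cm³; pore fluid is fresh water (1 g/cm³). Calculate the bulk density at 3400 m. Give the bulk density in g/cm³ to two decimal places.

Working in km (1 km = 1000 m; c in km⁻¹ = c in m⁻¹ × 1000):
Porosity at depth: phi = 0.67·exp(−0.428×3.4) = 0.67×0.2334 = 0.1563
Bulk density: ρ_b = (1−phi)ρ_g + phi·ρ_f = 0.8437×2.68 + 0.1563×1
       = 2.261 + 0.156 = 2.417 g/cm³

2.42 g/cm³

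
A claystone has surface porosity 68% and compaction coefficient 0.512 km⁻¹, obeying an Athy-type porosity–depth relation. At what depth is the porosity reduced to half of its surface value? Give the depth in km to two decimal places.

1.35 km

n/n₀ = 1/2 ⇒ exp(−β·d) = 1/2 ⇒ d = ln(2) / β
d = 0.6931 / 0.512 = 1.354 km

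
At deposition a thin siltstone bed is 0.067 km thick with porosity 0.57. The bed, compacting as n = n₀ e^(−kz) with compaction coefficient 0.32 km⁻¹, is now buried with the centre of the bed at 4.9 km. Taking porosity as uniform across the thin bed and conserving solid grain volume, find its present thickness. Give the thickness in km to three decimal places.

Porosity at 4.9 km: n = 0.57·exp(−0.32×4.9) = 0.1188
Solid-volume conservation: h(1−n) = h₀(1−n₀) ⇒ h = h₀·(1−n₀)/(1−n)
h = 0.067 × (1 − 0.57)/(1 − 0.1188) = 0.067 × 0.4880 = 0.0327 km

0.033 km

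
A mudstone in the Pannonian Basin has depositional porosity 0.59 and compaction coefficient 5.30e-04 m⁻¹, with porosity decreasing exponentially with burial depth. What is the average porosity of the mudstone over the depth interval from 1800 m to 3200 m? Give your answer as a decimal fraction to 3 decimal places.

Working in km (1 km = 1000 m; k in km⁻¹ = k in m⁻¹ × 1000):
⟨phi⟩ = (1/(d₂−d₁)) ∫ phi₀ e^(−kd) dd = phi₀·(e^(−k·d₁) − e^(−k·d₂)) / (k·(d₂−d₁))
e^(−0.53×1.8) = 0.3852; e^(−0.53×3.2) = 0.1834
⟨phi⟩ = 0.59 × (0.3852 − 0.1834) / (0.53 × 1.4) = 0.59 × 0.2719 = 0.1604

0.160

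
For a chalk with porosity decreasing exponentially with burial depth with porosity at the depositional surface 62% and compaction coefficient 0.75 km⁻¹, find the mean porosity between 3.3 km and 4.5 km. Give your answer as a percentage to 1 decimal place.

3.4%

⟨φ⟩ = (1/(d₂−d₁)) ∫ φ₀ e^(−βd) dd = φ₀·(e^(−β·d₁) − e^(−β·d₂)) / (β·(d₂−d₁))
e^(−0.75×3.3) = 0.0842; e^(−0.75×4.5) = 0.0342
⟨φ⟩ = 0.62 × (0.0842 − 0.0342) / (0.75 × 1.2) = 0.62 × 0.0555 = 0.0344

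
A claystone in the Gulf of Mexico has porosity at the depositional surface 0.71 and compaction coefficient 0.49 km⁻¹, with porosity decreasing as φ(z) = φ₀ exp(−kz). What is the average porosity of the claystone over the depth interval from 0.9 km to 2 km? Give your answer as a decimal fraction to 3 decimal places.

0.353

⟨φ⟩ = (1/(z₂−z₁)) ∫ φ₀ e^(−kz) dz = φ₀·(e^(−k·z₁) − e^(−k·z₂)) / (k·(z₂−z₁))
e^(−0.49×0.9) = 0.6434; e^(−0.49×2) = 0.3753
⟨φ⟩ = 0.71 × (0.6434 − 0.3753) / (0.49 × 1.1) = 0.71 × 0.4974 = 0.3531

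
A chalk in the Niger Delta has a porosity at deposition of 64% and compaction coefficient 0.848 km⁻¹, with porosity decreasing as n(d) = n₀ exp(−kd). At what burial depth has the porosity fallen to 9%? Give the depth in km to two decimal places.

2.31 km

Invert Athy's law: d = ln(n₀/n) / k
d = ln(0.64/0.09) / 0.848 = ln(7.111) / 0.848 = 1.9617 / 0.848 = 2.313 km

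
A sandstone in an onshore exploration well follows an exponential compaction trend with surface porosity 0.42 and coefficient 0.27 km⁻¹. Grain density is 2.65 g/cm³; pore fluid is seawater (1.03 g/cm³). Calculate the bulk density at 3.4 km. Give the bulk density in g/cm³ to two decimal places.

Porosity at depth: φ = 0.42·exp(−0.27×3.4) = 0.42×0.3993 = 0.1677
Bulk density: ρ_b = (1−φ)ρ_g + φ·ρ_f = 0.8323×2.65 + 0.1677×1.03
       = 2.206 + 0.173 = 2.378 g/cm³

2.38 g/cm³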